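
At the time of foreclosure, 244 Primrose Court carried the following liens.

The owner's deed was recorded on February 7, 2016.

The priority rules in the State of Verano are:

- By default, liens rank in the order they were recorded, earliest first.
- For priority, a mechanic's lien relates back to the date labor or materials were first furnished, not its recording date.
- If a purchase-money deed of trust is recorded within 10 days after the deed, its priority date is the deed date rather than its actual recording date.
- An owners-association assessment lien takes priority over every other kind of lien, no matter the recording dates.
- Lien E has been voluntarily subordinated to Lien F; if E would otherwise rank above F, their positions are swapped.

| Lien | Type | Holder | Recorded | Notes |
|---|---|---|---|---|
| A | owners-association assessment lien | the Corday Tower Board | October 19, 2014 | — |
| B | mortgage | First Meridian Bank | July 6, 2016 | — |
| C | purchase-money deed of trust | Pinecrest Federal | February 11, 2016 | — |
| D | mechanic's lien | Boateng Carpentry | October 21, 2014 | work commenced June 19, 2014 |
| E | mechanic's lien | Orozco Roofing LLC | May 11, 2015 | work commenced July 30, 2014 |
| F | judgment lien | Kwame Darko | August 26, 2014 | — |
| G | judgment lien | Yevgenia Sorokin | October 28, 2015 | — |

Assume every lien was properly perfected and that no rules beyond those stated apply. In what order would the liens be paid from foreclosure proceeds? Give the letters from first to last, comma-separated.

A, D, F, E, G, C, B

First, effective dates: C relates back to the deed date February 7, 2016; D relates back to June 19, 2014 (work commenced); E relates back to July 30, 2014 (work commenced).
A, as an owners-association assessment lien, has superpriority and ranks first.
Ordering the rest by effective date: D (June 19, 2014), E (July 30, 2014), F (August 26, 2014), G (October 28, 2015), C (February 7, 2016), B (July 6, 2016).
E would otherwise be senior to F, so under the subordination agreement E and F exchange positions.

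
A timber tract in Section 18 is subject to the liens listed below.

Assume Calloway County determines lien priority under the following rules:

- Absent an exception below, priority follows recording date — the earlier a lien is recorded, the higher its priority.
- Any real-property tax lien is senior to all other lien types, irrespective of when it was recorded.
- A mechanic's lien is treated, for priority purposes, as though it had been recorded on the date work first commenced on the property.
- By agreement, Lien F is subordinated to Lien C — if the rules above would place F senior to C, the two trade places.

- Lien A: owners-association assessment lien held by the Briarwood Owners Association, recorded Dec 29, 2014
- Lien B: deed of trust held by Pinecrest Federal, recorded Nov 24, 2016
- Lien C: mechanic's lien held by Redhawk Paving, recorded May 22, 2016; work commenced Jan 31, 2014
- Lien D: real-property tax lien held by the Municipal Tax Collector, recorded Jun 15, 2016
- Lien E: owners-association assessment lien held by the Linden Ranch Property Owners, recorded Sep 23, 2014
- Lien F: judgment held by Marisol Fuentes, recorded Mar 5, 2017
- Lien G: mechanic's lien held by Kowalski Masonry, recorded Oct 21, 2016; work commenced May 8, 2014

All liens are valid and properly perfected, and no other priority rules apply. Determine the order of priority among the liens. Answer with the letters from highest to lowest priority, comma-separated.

First, effective dates: C relates back to Jan 31, 2014 (work commenced); G's effective date is May 8, 2014, when work began.
D is a real-property tax lien, so it outranks all other liens regardless of date.
Remaining liens by effective date: C (Jan 31, 2014), G (May 8, 2014), E (Sep 23, 2014), A (Dec 29, 2014), B (Nov 24, 2016), F (Mar 5, 2017).
F is already junior to C, so the subordination agreement changes nothing.

D, C, G, E, A, B, F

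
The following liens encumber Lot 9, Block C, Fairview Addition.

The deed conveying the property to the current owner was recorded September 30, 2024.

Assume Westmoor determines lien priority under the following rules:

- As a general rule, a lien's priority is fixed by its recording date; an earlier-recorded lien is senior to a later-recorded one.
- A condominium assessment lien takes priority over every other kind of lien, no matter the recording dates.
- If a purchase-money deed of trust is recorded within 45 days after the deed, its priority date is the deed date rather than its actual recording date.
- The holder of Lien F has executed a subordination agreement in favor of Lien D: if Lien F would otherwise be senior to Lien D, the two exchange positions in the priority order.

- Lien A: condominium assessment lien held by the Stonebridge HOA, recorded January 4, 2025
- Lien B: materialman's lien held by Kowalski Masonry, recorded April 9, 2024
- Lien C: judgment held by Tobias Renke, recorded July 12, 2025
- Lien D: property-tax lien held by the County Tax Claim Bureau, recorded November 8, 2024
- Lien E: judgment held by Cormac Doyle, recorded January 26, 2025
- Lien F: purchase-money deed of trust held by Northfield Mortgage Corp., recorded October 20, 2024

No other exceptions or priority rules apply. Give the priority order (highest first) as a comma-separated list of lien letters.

A, B, D, F, E, C

Effective dates: F was recorded within the 45-day window, so its effective date is the deed date September 30, 2024.
A is a condominium assessment lien, so it outranks all other liens regardless of date.
Among the remaining liens, by effective date: B (April 9, 2024), F (September 30, 2024), D (November 8, 2024), E (January 26, 2025), C (July 12, 2025).
The subordination applies — F was senior to D — so F and D swap.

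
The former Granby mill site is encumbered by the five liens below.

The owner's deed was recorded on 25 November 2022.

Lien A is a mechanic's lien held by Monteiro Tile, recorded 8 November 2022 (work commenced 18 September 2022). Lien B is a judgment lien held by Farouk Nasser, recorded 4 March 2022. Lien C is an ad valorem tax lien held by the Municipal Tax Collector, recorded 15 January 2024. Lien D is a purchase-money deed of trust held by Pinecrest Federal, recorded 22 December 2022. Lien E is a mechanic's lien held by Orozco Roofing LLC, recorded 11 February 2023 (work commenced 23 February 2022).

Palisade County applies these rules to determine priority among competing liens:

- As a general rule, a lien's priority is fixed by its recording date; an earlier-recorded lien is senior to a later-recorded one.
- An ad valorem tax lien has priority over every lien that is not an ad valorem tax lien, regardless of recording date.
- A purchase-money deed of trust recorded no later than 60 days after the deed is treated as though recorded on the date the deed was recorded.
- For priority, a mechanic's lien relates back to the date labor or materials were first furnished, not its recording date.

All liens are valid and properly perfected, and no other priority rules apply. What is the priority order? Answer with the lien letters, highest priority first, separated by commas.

Adjusting effective dates: A's effective date is 18 September 2022, when work began; D's effective date is the deed date, 25 November 2022; E relates back to 23 February 2022 (work commenced).
As an ad valorem tax lien, C is senior to every other lien.
The other liens, earliest effective date first: E (23 February 2022), B (4 March 2022), A (18 September 2022), D (25 November 2022).

C, E, B, A, D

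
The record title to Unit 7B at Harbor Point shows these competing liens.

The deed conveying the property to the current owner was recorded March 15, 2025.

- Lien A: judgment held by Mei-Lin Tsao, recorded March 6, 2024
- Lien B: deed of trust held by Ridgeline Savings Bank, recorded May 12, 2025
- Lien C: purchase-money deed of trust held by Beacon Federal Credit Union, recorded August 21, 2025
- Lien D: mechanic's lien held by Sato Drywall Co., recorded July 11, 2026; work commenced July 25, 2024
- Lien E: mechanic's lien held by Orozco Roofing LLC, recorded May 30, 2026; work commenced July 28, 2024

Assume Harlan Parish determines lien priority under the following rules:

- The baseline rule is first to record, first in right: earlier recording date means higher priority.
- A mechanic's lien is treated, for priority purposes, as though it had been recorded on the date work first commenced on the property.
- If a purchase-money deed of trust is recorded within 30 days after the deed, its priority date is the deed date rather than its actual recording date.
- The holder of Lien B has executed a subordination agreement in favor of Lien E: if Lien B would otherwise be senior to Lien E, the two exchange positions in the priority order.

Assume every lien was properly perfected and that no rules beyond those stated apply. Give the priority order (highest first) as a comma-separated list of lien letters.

First, effective dates: C missed the 30-day window (159 days after the deed), so its recording date stands; D's effective date is July 25, 2024, when work began; E relates back to July 28, 2024 (work commenced).
Ordering by effective date: A (March 6, 2024), D (July 25, 2024), E (July 28, 2024), B (May 12, 2025), C (August 21, 2025).
B already ranks below E; the subordination has no effect.

A, D, E, B, C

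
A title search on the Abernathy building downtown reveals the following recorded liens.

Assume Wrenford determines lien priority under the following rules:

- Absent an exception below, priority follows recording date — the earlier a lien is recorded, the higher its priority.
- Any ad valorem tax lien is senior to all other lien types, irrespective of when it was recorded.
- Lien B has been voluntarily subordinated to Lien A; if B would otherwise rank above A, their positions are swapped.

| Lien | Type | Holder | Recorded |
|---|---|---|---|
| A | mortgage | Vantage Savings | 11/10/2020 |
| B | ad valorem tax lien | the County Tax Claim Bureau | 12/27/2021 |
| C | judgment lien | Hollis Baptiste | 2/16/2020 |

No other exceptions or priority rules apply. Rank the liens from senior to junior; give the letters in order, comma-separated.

A, C, B

As an ad valorem tax lien, B is senior to every other lien.
The other liens, earliest effective date first: C (2/16/2020), A (11/10/2020).
B would otherwise be senior to A, so under the subordination agreement B and A exchange positions.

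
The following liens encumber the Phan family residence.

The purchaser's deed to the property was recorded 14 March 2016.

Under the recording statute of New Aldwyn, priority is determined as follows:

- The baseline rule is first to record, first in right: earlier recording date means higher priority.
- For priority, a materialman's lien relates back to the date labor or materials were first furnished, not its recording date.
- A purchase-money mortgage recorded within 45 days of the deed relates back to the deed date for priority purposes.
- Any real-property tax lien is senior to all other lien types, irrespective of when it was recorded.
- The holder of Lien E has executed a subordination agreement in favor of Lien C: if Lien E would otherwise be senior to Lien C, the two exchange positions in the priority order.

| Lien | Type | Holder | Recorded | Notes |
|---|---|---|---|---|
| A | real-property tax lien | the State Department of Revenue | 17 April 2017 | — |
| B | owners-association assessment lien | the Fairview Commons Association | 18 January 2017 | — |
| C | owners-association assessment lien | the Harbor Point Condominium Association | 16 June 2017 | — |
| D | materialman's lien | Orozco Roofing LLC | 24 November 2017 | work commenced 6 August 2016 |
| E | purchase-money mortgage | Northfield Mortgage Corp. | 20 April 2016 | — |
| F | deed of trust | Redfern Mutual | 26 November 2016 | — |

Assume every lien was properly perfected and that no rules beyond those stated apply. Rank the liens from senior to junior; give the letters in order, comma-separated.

Effective dates: D is treated as recorded 6 August 2016, the work-commencement date; E relates back to the deed date 14 March 2016.
A is a real-property tax lien and takes priority over every other lien.
Remaining liens by effective date: E (14 March 2016), D (6 August 2016), F (26 November 2016), B (18 January 2017), C (16 June 2017).
Because E would otherwise rank above C, the subordination swaps them.

A, C, D, F, B, E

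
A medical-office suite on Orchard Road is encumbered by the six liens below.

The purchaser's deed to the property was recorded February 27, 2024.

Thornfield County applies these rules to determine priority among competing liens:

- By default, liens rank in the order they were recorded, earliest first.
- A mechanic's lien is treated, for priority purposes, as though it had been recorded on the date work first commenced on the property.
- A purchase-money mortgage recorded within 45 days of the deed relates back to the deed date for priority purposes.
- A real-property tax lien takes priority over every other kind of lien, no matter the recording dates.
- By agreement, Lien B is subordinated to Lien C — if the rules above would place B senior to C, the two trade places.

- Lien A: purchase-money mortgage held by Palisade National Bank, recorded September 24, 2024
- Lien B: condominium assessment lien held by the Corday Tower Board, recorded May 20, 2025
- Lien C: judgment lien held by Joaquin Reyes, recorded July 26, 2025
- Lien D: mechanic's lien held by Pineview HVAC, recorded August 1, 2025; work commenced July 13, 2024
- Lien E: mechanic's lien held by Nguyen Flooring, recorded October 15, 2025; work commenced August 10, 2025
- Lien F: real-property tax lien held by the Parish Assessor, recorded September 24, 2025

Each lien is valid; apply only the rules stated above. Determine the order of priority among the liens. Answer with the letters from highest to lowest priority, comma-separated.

First, effective dates: A missed the 45-day window (210 days after the deed), so its recording date stands; D relates back to July 13, 2024 (work commenced); E's effective date is August 10, 2025, when work began.
F, as a real-property tax lien, has superpriority and ranks first.
Among the remaining liens, by effective date: D (July 13, 2024), A (September 24, 2024), B (May 20, 2025), C (July 26, 2025), E (August 10, 2025).
Because B would otherwise rank above C, the subordination swaps them.

F, D, A, C, B, E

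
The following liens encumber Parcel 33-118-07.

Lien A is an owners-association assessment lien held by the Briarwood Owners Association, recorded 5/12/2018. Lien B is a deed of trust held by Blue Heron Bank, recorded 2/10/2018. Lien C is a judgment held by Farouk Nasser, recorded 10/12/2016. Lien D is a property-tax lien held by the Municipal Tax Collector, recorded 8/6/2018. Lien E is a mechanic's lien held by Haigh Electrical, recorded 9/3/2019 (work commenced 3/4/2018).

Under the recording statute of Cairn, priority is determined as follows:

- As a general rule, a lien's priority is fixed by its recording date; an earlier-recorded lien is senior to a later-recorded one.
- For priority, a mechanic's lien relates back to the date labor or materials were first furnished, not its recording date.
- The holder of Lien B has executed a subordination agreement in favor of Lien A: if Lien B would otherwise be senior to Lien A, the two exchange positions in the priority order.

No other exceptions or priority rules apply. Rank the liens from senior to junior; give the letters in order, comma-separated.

C, A, E, B, D

Effective dates after the stated exceptions: E relates back to 3/4/2018 (work commenced).
Sorted by effective date: C (10/12/2016), B (2/10/2018), E (3/4/2018), A (5/12/2018), D (8/6/2018).
The subordination applies — B was senior to A — so B and A swap.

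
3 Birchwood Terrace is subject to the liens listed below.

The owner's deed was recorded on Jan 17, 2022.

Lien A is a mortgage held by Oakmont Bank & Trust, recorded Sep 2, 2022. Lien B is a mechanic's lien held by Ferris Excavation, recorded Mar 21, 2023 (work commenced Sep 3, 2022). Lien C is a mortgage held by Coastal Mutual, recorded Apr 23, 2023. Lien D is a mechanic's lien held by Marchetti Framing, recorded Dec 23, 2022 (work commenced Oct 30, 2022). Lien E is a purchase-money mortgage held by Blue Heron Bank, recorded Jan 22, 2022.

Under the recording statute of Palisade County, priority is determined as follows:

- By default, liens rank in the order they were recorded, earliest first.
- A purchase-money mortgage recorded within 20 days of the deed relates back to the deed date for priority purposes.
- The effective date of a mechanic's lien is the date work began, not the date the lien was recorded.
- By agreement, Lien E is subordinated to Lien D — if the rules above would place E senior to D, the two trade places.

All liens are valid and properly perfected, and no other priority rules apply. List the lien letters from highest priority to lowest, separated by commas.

D, A, B, E, C

Adjusting effective dates: B's effective date is Sep 3, 2022, when work began; D is treated as recorded Oct 30, 2022, the work-commencement date; E's effective date is the deed date, Jan 17, 2022.
Ordering by effective date: E (Jan 17, 2022), A (Sep 2, 2022), B (Sep 3, 2022), D (Oct 30, 2022), C (Apr 23, 2023).
The subordination applies — E was senior to D — so E and D swap.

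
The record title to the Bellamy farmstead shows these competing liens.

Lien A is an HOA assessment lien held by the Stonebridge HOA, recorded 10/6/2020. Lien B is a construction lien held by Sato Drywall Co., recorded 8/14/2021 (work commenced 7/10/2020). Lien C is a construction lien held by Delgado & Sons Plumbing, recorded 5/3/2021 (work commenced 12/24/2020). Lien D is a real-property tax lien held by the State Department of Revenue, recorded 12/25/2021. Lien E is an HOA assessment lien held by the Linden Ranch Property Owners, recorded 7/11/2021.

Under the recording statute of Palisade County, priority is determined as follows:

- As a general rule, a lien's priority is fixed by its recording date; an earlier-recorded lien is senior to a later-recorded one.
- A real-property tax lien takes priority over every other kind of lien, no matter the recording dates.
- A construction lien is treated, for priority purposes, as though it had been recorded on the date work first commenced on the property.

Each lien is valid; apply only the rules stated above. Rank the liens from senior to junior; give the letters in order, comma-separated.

Adjusting effective dates: B relates back to 7/10/2020 (work commenced); C is treated as recorded 12/24/2020, the work-commencement date.
D is a real-property tax lien, so it outranks all other liens regardless of date.
Remaining liens by effective date: B (7/10/2020), A (10/6/2020), C (12/24/2020), E (7/11/2021).

D, B, A, C, E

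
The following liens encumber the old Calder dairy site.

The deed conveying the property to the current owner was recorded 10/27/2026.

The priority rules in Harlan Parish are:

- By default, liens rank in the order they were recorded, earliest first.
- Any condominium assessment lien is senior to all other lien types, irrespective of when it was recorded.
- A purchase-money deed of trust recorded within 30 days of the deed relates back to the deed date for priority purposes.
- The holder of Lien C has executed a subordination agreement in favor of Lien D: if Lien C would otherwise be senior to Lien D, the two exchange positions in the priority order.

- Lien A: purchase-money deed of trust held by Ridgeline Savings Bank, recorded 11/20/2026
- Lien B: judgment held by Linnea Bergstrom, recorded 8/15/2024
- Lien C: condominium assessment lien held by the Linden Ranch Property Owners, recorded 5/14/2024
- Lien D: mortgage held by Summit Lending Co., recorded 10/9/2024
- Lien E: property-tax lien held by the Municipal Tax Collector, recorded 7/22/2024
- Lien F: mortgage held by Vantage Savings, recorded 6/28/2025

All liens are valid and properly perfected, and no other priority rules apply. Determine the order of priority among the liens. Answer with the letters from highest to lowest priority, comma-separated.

Effective dates: A was recorded within the 30-day window, so its effective date is the deed date 10/27/2026.
C is a condominium assessment lien and takes priority over every other lien.
The other liens, earliest effective date first: E (7/22/2024), B (8/15/2024), D (10/9/2024), F (6/28/2025), A (10/27/2026).
Because C would otherwise rank above D, the subordination swaps them.

D, E, B, C, F, A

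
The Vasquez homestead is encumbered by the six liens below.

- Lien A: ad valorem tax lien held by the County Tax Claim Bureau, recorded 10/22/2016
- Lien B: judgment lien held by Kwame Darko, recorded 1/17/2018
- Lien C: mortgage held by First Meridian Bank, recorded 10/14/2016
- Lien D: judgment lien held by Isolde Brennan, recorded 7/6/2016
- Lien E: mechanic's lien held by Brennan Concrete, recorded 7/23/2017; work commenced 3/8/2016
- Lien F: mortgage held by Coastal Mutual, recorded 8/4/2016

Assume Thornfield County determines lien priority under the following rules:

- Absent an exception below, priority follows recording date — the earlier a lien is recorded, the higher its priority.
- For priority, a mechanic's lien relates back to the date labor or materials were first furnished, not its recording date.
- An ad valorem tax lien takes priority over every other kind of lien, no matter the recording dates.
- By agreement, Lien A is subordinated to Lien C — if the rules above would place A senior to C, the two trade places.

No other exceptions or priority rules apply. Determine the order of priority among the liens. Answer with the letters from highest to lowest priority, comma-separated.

Effective dates: E's effective date is 3/8/2016, when work began.
As an ad valorem tax lien, A is senior to every other lien.
Among the remaining liens, by effective date: E (3/8/2016), D (7/6/2016), F (8/4/2016), C (10/14/2016), B (1/17/2018).
Because A would otherwise rank above C, the subordination swaps them.

C, E, D, F, A, B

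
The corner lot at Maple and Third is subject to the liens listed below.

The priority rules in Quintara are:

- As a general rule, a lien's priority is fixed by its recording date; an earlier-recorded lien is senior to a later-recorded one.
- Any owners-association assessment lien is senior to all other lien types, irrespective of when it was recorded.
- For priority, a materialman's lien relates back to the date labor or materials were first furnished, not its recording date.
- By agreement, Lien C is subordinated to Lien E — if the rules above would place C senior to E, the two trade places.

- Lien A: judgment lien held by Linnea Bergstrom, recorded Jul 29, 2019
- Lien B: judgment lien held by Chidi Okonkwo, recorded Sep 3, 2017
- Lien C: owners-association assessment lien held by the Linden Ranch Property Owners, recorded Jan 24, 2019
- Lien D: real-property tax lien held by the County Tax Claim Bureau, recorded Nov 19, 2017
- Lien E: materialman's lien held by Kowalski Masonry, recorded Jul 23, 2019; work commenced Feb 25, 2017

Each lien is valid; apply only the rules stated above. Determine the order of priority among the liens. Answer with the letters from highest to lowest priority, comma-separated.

Adjusting effective dates: E's effective date is Feb 25, 2017, when work began.
C is an owners-association assessment lien and takes priority over every other lien.
Among the remaining liens, by effective date: E (Feb 25, 2017), B (Sep 3, 2017), D (Nov 19, 2017), A (Jul 29, 2019).
The subordination applies — C was senior to E — so C and E swap.

E, C, B, D, A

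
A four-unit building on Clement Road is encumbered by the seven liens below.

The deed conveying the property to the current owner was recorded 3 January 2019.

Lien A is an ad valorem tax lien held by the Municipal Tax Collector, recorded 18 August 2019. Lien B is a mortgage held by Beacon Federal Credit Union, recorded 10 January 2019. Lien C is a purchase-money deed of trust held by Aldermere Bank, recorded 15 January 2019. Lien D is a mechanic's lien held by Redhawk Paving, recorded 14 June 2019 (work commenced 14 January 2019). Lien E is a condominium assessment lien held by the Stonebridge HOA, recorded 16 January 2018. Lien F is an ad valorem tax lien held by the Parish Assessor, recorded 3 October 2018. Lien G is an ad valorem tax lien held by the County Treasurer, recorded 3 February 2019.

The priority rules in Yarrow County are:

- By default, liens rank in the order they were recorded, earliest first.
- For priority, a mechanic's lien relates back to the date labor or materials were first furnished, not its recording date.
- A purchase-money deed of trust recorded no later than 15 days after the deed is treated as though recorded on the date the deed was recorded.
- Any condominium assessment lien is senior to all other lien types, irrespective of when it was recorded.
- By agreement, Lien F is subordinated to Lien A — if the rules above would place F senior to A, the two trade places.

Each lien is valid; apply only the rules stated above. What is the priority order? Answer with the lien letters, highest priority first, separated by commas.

Effective dates after the stated exceptions: C's effective date is the deed date, 3 January 2019; D is treated as recorded 14 January 2019, the work-commencement date.
As a condominium assessment lien, E is senior to every other lien.
Remaining liens by effective date: F (3 October 2018), C (3 January 2019), B (10 January 2019), D (14 January 2019), G (3 February 2019), A (18 August 2019).
The subordination applies — F was senior to A — so F and A swap.

E, A, C, B, D, G, F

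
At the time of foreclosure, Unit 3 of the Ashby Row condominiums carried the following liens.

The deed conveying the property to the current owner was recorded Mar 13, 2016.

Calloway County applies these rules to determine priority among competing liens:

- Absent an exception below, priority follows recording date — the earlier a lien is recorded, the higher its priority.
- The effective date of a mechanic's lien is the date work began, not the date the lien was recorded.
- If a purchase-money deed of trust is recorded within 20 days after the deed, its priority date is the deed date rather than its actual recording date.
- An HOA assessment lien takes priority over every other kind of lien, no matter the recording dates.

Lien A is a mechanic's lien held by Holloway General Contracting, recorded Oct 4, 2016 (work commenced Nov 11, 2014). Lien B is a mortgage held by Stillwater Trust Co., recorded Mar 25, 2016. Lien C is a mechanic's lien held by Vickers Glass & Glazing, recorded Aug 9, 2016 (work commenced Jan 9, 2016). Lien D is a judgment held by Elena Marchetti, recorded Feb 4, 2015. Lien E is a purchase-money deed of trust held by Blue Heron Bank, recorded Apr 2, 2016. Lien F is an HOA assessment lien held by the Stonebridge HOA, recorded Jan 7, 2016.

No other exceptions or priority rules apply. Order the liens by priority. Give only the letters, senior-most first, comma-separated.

F, A, D, C, E, B

Adjusting effective dates: A relates back to Nov 11, 2014 (work commenced); C is treated as recorded Jan 9, 2016, the work-commencement date; E's effective date is the deed date, Mar 13, 2016.
F, as an HOA assessment lien, has superpriority and ranks first.
Ordering the rest by effective date: A (Nov 11, 2014), D (Feb 4, 2015), C (Jan 9, 2016), E (Mar 13, 2016), B (Mar 25, 2016).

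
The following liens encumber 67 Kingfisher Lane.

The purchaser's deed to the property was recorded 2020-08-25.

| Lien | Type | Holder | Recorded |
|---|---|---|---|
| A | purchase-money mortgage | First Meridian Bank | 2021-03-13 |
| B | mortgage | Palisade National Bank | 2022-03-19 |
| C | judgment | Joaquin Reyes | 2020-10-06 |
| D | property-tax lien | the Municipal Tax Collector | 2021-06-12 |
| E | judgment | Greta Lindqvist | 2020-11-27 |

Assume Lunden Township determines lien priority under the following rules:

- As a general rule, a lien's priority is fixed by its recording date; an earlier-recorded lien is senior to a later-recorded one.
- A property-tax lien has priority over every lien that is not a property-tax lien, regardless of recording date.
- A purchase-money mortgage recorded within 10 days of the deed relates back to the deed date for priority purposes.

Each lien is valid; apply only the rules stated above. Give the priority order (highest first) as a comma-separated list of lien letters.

D, C, E, A, B

Effective dates after the stated exceptions: A was recorded 200 days after the deed — beyond 10 days — so no relation-back applies.
As a property-tax lien, D is senior to every other lien.
The other liens, earliest effective date first: C (2020-10-06), E (2020-11-27), A (2021-03-13), B (2022-03-19).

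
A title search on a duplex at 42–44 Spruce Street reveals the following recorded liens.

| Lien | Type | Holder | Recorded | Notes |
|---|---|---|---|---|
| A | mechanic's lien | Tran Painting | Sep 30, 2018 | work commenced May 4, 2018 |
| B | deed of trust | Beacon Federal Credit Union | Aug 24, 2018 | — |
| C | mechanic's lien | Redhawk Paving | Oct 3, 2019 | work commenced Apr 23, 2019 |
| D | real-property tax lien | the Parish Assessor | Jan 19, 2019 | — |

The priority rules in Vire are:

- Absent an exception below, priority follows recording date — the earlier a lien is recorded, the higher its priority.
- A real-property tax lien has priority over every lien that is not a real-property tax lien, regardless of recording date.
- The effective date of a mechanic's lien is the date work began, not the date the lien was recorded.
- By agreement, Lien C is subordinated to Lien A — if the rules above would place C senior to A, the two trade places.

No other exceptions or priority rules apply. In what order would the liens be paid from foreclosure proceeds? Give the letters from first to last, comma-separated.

Effective dates: A relates back to May 4, 2018 (work commenced); C's effective date is Apr 23, 2019, when work began.
D is a real-property tax lien, so it outranks all other liens regardless of date.
Among the remaining liens, by effective date: A (May 4, 2018), B (Aug 24, 2018), C (Apr 23, 2019).
Since C is not senior to A, the subordination leaves the order unchanged.

D, A, B, C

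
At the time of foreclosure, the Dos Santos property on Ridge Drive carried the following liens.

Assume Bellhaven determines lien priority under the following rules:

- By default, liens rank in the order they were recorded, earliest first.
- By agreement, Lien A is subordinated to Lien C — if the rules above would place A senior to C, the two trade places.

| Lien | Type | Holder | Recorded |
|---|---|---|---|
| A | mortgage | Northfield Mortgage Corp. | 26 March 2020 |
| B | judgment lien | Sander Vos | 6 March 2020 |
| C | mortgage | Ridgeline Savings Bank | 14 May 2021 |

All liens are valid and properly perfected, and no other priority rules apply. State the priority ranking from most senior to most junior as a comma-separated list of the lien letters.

B, C, A

Sorted by effective date: B (6 March 2020), A (26 March 2020), C (14 May 2021).
The subordination applies — A was senior to C — so A and C swap.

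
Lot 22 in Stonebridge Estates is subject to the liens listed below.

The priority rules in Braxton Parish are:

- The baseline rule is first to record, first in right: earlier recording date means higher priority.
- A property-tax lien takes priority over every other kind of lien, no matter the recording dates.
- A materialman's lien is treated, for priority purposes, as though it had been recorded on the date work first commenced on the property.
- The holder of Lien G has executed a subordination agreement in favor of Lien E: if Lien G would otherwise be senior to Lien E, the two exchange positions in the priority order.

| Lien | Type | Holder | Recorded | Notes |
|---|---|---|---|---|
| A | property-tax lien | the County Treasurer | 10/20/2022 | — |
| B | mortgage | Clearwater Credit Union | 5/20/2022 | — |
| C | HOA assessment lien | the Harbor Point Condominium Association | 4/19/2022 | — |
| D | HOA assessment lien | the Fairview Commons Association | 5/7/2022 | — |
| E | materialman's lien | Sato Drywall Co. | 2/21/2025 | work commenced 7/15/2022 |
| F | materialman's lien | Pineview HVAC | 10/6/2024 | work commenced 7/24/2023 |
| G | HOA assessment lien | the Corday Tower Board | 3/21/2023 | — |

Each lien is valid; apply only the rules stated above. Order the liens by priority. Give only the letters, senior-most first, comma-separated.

A, C, D, B, E, G, F

Effective dates after the stated exceptions: E relates back to 7/15/2022 (work commenced); F relates back to 7/24/2023 (work commenced).
A is a property-tax lien and takes priority over every other lien.
The other liens, earliest effective date first: C (4/19/2022), D (5/7/2022), B (5/20/2022), E (7/15/2022), G (3/21/2023), F (7/24/2023).
G already ranks below E; the subordination has no effect.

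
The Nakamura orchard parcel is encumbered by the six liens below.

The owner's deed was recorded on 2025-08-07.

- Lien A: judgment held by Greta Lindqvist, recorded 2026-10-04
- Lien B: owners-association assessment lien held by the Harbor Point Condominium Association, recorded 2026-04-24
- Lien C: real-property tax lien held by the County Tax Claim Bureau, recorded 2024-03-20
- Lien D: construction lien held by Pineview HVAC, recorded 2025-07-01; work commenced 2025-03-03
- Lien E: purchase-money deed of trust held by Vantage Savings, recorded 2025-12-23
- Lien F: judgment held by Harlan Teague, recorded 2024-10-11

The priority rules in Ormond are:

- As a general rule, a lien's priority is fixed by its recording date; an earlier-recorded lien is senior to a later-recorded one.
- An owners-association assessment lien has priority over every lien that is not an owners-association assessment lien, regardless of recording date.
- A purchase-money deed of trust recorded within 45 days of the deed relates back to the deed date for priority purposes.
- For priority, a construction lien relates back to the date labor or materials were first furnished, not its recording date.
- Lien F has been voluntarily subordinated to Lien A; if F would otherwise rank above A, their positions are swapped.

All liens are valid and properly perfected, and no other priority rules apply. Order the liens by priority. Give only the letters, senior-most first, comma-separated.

B, C, A, D, E, F

Effective dates: D is treated as recorded 2025-03-03, the work-commencement date; E was recorded 138 days after the deed, outside the 45-day window, so it keeps its recording date.
As an owners-association assessment lien, B is senior to every other lien.
Ordering the rest by effective date: C (2024-03-20), F (2024-10-11), D (2025-03-03), E (2025-12-23), A (2026-10-04).
Because F would otherwise rank above A, the subordination swaps them.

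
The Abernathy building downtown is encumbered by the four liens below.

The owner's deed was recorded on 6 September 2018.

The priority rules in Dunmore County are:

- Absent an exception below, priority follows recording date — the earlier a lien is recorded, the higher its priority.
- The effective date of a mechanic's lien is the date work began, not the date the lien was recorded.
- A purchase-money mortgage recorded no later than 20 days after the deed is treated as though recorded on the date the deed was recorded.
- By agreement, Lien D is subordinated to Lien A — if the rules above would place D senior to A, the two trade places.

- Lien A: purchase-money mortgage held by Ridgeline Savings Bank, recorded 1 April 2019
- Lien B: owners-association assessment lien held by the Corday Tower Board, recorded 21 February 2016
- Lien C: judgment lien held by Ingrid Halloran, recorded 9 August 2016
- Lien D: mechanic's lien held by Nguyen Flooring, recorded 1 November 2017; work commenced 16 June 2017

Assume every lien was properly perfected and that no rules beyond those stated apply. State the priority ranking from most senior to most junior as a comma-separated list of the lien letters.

B, C, A, D

First, effective dates: A missed the 20-day window (207 days after the deed), so its recording date stands; D relates back to 16 June 2017 (work commenced).
Sorted by effective date: B (21 February 2016), C (9 August 2016), D (16 June 2017), A (1 April 2019).
D would otherwise be senior to A, so under the subordination agreement D and A exchange positions.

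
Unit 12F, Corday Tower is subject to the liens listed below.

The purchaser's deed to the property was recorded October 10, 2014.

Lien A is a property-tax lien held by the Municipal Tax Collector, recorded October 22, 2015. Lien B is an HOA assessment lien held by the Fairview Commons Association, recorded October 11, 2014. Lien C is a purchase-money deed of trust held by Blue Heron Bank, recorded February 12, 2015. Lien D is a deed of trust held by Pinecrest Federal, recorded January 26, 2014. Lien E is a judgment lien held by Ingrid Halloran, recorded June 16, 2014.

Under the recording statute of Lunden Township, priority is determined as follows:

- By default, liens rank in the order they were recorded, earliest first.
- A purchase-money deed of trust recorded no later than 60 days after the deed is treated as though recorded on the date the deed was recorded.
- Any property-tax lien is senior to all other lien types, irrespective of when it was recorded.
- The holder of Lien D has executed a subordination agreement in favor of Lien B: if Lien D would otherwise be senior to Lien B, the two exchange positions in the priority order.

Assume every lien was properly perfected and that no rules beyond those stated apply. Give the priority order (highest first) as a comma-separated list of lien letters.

First, effective dates: C missed the 60-day window (125 days after the deed), so its recording date stands.
A is a property-tax lien and takes priority over every other lien.
Among the remaining liens, by effective date: D (January 26, 2014), E (June 16, 2014), B (October 11, 2014), C (February 12, 2015).
D is senior to B before the subordination, so the two trade places.

A, B, E, D, C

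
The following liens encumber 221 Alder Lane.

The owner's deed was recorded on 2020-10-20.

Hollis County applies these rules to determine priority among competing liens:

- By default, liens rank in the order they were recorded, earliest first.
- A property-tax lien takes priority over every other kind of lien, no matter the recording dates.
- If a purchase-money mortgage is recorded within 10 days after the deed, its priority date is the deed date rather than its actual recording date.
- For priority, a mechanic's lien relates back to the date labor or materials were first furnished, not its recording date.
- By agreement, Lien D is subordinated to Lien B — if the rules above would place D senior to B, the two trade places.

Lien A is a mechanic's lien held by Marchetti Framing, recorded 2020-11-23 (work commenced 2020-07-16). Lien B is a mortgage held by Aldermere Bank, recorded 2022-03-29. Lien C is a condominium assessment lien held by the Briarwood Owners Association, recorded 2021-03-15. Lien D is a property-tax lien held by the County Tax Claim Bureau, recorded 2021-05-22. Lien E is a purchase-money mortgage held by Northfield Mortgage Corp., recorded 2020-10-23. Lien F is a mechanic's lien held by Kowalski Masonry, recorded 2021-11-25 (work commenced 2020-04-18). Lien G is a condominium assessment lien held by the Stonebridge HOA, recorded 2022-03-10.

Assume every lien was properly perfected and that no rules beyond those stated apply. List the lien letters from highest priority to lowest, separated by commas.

B, F, A, E, C, G, D

Effective dates: A relates back to 2020-07-16 (work commenced); E's effective date is the deed date, 2020-10-20; F is treated as recorded 2020-04-18, the work-commencement date.
D, as a property-tax lien, has superpriority and ranks first.
Remaining liens by effective date: F (2020-04-18), A (2020-07-16), E (2020-10-20), C (2021-03-15), G (2022-03-10), B (2022-03-29).
Because D would otherwise rank above B, the subordination swaps them.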